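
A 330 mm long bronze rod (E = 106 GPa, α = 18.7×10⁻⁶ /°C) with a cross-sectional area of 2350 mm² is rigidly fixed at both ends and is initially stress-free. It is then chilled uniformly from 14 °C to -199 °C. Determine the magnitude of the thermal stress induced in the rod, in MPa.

σ ≈ 422 MPa (tensile)

The supports are rigid, so the total axial strain is zero. The restrained thermal strain is ε = αΔT = 18.7×10⁻⁶ × 213 = 3983.1×10⁻⁶.
The stress required to suppress this strain is σ = Eε = 106×10³ × 3983.1×10⁻⁶ = 422.2 MPa, tensile since the rod is trying to contract.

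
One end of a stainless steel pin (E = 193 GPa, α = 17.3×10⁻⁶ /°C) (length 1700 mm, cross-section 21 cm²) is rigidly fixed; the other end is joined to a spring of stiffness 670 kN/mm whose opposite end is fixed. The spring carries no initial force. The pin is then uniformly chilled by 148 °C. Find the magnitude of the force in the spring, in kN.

P ≈ 765 kN

The unrestrained thermal change is αΔT L = 17.3×10⁻⁶ × 148 × 1700 = 4.353 mm.
With a force P in the spring, the elastic change of the pin is PL/(AE) and that of the spring is P/k; compatibility requires their sum to equal δ_free.
P [ L/(AE) + 1/k ] = δ_free → P [ 1700/(2100×193×10³) + 1/(670×10³) ] = 4.353.
P = 4.353 / 5.687×10⁻⁶ = 765400 N.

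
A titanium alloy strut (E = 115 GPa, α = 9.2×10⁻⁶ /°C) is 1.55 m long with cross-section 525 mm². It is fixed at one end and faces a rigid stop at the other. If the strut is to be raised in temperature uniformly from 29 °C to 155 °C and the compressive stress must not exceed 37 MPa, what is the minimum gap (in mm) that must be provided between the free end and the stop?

Free expansion if unrestrained: δ_free = αΔT L = 9.2×10⁻⁶ × 126 × 1550 = 1.797 mm.
A stress of 37 MPa corresponds to the wall pushing the strut back by σL/E = 37×1550/(115×10³) = 0.4987 mm.
The gap must absorb the remainder: g_min = 1.797 − 0.4987 = 1.298 mm.

g ≈ 1.3 mm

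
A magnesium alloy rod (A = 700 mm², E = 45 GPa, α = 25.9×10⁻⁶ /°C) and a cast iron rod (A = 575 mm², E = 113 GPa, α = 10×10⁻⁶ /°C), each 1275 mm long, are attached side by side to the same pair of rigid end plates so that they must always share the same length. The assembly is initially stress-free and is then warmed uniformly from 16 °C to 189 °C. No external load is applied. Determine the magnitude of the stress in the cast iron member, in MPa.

Equilibrium of a rigid end plate with no external load gives equal and opposite internal forces ±P in the two members. Since α_{magnesium alloy} > α_{cast iron}, heating drives the magnesium alloy into compression and the cast iron into tension.
Compatibility of the two members (thermal + elastic change equal): (α₁ − α₂)ΔT = P·[1/(A₁E₁) + 1/(A₂E₂)].
|α₁ − α₂|·ΔT = 15.9×10⁻⁶ × 173 = 0.002751.
1/(A₁E₁) + 1/(A₂E₂) = 1/(700×45×10³) + 1/(575×113×10³) = 4.714×10⁻⁸ N⁻¹.
P = 0.002751 / 4.714×10⁻⁸ = 58360 N = 58.36 kN.
σ_{cast iron} = P/A₂ = 58360/575 = 101.5 MPa, tensile.

σ ≈ 101 MPa (tensile)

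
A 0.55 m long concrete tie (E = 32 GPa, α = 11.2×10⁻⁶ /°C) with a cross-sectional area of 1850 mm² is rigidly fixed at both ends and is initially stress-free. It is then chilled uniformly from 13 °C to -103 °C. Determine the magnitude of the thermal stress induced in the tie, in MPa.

σ ≈ 41.6 MPa (tensile)

With length fixed, the mechanical strain must cancel the thermal strain αΔT = 11.2×10⁻⁶ × 116 = 1299.2×10⁻⁶.
σ = EαΔT = 32×10³ × 11.2×10⁻⁶ × 116 = 41.57 MPa (tensile; the tie is trying to contract).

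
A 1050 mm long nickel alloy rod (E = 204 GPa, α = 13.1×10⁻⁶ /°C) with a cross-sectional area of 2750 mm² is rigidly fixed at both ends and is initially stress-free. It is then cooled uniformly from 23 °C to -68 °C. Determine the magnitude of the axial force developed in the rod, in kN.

Full restraint means ε = 0, so the stress is σ = EαΔT = 204×10³ × 13.1×10⁻⁶ × 91 = 243.2 MPa.
Then P = σA = 243.2 × 2750 mm² = 668.8 kN, tensile.

P ≈ 669 kN (tensile)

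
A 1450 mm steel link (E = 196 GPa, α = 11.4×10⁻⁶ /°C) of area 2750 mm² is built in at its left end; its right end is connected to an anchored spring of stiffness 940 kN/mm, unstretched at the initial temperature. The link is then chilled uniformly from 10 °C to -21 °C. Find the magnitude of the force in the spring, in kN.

P ≈ 137 kN

If the spring were absent the link would shorten by αΔT L = 11.4×10⁻⁶ × 31 × 1450 = 0.5124 mm.
Let P be the tensile force in the spring. The link extends elastically by PL/(AE) and the spring stretches by P/k; together these equal δ_free.
P [ L/(AE) + 1/k ] = δ_free → P [ 1450/(2750×196×10³) + 1/(940×10³) ] = 0.5124.
P = 0.5124 / 3.754×10⁻⁶ = 136500 N.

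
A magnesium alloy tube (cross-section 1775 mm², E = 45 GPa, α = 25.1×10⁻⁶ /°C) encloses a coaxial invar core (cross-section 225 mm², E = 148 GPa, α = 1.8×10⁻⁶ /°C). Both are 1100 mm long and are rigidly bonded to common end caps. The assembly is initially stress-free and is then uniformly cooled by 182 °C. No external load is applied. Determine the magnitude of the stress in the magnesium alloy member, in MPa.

The magnesium alloy has the larger α, so on cooling it would change length more than the invar if both were free. The rigid plates force a common final length, so the magnesium alloy is put into tension and the invar into compression, with equal and opposite forces P (no external load).
Equating the net (thermal + elastic) strains gives |α₁ − α₂|·ΔT = P·[1/(A₁E₁) + 1/(A₂E₂)].
|α₁ − α₂|·ΔT = 23.3×10⁻⁶ × 182 = 0.004241.
1/(A₁E₁) + 1/(A₂E₂) = 1/(1775×45×10³) + 1/(225×148×10³) = 4.255×10⁻⁸ N⁻¹.
So P = 0.004241 / 4.255×10⁻⁸ = 99.66 kN.
σ_{magnesium alloy} = P/A₁ = 99660/1775 = 56.15 MPa, tensile.

σ ≈ 56.1 MPa (tensile)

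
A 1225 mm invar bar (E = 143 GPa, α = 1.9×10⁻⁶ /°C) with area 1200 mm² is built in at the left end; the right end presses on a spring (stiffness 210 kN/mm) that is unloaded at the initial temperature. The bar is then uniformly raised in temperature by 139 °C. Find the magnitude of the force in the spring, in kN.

Free thermal expansion: δ_free = αΔT L = 1.9×10⁻⁶ × 139 × 1225 = 0.3235 mm.
Let P be the compressive force at the spring. The bar shortens elastically by PL/(AE) and the spring compresses by P/k; together these equal δ_free.
P [ L/(AE) + 1/k ] = δ_free → P [ 1225/(1200×143×10³) + 1/(210×10³) ] = 0.3235.
P = 0.3235 / 1.19×10⁻⁵ = 27190 N.

P ≈ 27.2 kN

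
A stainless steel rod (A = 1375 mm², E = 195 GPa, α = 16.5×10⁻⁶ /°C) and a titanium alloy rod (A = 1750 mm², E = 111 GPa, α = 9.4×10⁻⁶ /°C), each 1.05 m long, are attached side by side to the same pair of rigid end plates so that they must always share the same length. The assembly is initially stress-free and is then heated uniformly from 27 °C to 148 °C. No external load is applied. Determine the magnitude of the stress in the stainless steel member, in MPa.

σ ≈ 70.4 MPa (compressive)

The stainless steel has the larger α, so on heating it would change length more than the titanium alloy if both were free. The rigid plates force a common final length, so the stainless steel is put into compression and the titanium alloy into tension, with equal and opposite forces P (no external load).
Compatibility of the two members (thermal + elastic change equal): (α₁ − α₂)ΔT = P·[1/(A₁E₁) + 1/(A₂E₂)].
|α₁ − α₂|·ΔT = 7.1×10⁻⁶ × 121 = 0.0008591.
1/(A₁E₁) + 1/(A₂E₂) = 1/(1375×195×10³) + 1/(1750×111×10³) = 8.878×10⁻⁹ N⁻¹.
So P = 0.0008591 / 8.878×10⁻⁹ = 96.77 kN.
σ_{stainless steel} = P/A₁ = 96770/1375 = 70.38 MPa, compressive.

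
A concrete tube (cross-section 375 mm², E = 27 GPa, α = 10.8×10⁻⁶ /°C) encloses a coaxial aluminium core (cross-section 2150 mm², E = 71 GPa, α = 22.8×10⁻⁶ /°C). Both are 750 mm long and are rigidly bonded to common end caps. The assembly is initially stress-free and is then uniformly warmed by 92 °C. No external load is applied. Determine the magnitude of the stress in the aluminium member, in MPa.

Both members must finish at the same length. With the larger α, the aluminium tends to over-expand; the plates restrain it, putting the aluminium in compression and the concrete in tension. With no external load the two internal forces are equal and opposite, magnitude P.
Equating the net (thermal + elastic) strains gives |α₁ − α₂|·ΔT = P·[1/(A₁E₁) + 1/(A₂E₂)].
|α₁ − α₂|·ΔT = 12×10⁻⁶ × 92 = 0.001104.
1/(A₁E₁) + 1/(A₂E₂) = 1/(375×27×10³) + 1/(2150×71×10³) = 1.053×10⁻⁷ N⁻¹.
So P = 0.001104 / 1.053×10⁻⁷ = 10.48 kN.
σ_{aluminium} = P/A₂ = 10480/2150 = 4.876 MPa, compressive.

σ ≈ 4.88 MPa (compressive)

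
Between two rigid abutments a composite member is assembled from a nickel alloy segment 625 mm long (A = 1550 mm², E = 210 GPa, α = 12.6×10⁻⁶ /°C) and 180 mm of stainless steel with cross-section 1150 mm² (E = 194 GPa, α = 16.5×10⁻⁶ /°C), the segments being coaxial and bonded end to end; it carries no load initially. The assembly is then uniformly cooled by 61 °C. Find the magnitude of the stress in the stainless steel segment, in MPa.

Free thermal contraction of the whole bar: Σ αᵢΔT Lᵢ = 12.6×10⁻⁶×61×625 + 16.5×10⁻⁶×61×180 = 0.6615 mm.
Since the ends are fixed, an axial force P builds up, equal in every segment, with P · Σ Lᵢ/(AᵢEᵢ) = δ_free.
The series flexibility is Σ Lᵢ/(AᵢEᵢ) = 625/(1550×210×10³) + 180/(1150×194×10³) = 2.727×10⁻⁶ mm/N.
P = 0.6615 / 2.727×10⁻⁶ = 242600 N = 242.6 kN, tensile.
σ_{stainless steel} = P / A = 242600 / 1150 = 211 MPa.

σ ≈ 211 MPa (tensile)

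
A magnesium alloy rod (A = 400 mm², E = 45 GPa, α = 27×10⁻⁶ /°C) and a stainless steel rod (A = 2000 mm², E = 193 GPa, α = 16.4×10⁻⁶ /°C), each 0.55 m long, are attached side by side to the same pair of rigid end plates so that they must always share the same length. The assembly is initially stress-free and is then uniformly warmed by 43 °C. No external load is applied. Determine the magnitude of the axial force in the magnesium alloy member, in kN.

P ≈ 7.84 kN (compressive in the magnesium alloy)

The magnesium alloy has the larger α, so on heating it would change length more than the stainless steel if both were free. The rigid plates force a common final length, so the magnesium alloy is put into compression and the stainless steel into tension, with equal and opposite forces P (no external load).
Equating the net (thermal + elastic) strains gives |α₁ − α₂|·ΔT = P·[1/(A₁E₁) + 1/(A₂E₂)].
|α₁ − α₂|·ΔT = 10.6×10⁻⁶ × 43 = 0.0004558.
1/(A₁E₁) + 1/(A₂E₂) = 1/(400×45×10³) + 1/(2000×193×10³) = 5.815×10⁻⁸ N⁻¹.
P = 0.0004558 / 5.815×10⁻⁸ = 7839 N = 7.839 kN.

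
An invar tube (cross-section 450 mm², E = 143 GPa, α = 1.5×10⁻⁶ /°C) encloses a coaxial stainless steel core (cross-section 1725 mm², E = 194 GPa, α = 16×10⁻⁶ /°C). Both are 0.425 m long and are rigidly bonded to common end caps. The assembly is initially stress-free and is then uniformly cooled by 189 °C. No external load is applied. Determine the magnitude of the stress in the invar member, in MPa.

Both members must finish at the same length. With the larger α, the stainless steel tends to over-contract; the plates restrain it, putting the stainless steel in tension and the invar in compression. With no external load the two internal forces are equal and opposite, magnitude P.
Compatibility of the two members (thermal + elastic change equal): (α₁ − α₂)ΔT = P·[1/(A₁E₁) + 1/(A₂E₂)].
|α₁ − α₂|·ΔT = 14.5×10⁻⁶ × 189 = 0.00274.
1/(A₁E₁) + 1/(A₂E₂) = 1/(450×143×10³) + 1/(1725×194×10³) = 1.853×10⁻⁸ N⁻¹.
So P = 0.00274 / 1.853×10⁻⁸ = 147.9 kN.
σ_{invar} = P/A₁ = 147900/450 = 328.7 MPa, compressive.

σ ≈ 329 MPa (compressive)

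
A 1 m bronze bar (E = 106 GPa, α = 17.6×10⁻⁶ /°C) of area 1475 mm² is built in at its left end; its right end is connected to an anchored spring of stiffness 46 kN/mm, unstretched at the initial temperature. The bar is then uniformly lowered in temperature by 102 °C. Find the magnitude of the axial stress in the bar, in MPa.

Free thermal contraction: δ_free = αΔT L = 17.6×10⁻⁶ × 102 × 1000 = 1.795 mm.
With a force P in the spring, the elastic change of the bar is PL/(AE) and that of the spring is P/k; compatibility requires their sum to equal δ_free.
So P = δ_free / [L/(AE) + 1/k] = 1.795 / [ 1000/(1475×106×10³) + 1/(46×10³) ].
P = 1.795 / 2.814×10⁻⁵ = 63810 N.
σ = P/A = 63810/1475 = 43.26 MPa.

σ ≈ 43.3 MPa (tensile)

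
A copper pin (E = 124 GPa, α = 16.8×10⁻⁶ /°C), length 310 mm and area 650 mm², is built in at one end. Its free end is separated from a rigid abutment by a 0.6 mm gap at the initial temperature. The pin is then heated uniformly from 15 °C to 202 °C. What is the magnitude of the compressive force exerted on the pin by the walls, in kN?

Unrestrained expansion: δ_free = αΔT L = 16.8×10⁻⁶ × 187 × 310 = 0.9739 mm.
This exceeds the 0.6 mm gap, so the wall pushes back. The portion of expansion that must be recovered elastically is δ_free − gap = 0.9739 − 0.6 = 0.3739 mm.
So σ = E(δ_free − g)/L = 124×10³ × 0.3739/310 = 149.6 MPa.
P = σA = 149.6 × 650 = 97.21 kN.

P ≈ 97.2 kN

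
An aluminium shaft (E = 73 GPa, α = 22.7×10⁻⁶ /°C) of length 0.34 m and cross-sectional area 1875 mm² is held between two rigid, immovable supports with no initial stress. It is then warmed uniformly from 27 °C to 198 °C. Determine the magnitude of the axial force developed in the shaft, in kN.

P ≈ 531 kN (compressive)

The ends cannot move, so σ = EαΔT = 73×10³ × 22.7×10⁻⁶ × 171 = 283.4 MPa.
Then P = σA = 283.4 × 1875 mm² = 531.3 kN, compressive.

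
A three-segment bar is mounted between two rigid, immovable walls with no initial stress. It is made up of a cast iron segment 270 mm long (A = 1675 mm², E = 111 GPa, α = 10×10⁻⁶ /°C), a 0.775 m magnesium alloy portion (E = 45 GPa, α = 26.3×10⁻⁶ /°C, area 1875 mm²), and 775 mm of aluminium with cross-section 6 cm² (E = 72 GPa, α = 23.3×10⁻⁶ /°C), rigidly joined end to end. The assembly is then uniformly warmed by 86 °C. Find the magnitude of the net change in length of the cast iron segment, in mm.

Free thermal expansion of the whole bar: Σ αᵢΔT Lᵢ = 10×10⁻⁶×86×270 + 26.3×10⁻⁶×86×775 + 23.3×10⁻⁶×86×775 = 3.538 mm.
The rigid supports impose zero overall length change; the single axial force P common to all segments must satisfy P Σ Lᵢ/(AᵢEᵢ) = δ_free.
The series flexibility is Σ Lᵢ/(AᵢEᵢ) = 270/(1675×111×10³) + 775/(1875×45×10³) + 775/(600×72×10³) = 2.858×10⁻⁵ mm/N.
Hence P = δ_free / Σ(L/AE) = 3.538/2.858×10⁻⁵ = 123.8 kN (compressive).
For the cast iron segment, free thermal change = 10×10⁻⁶×86×270 = 0.2322 mm and elastic change from P = 123800×270/(1675×111×10³) = 0.1798 mm; these oppose, so the net change is 0.0524 mm (segment lengthens).

|ΔL| ≈ 0.0524 mm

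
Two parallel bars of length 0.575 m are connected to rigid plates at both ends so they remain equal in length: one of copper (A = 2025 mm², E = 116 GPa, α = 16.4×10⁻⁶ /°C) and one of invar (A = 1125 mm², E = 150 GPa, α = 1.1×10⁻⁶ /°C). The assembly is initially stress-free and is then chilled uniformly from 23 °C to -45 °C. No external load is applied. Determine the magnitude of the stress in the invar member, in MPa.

The copper has the larger α, so on cooling it would change length more than the invar if both were free. The rigid plates force a common final length, so the copper is put into tension and the invar into compression, with equal and opposite forces P (no external load).
Compatibility of the two members (thermal + elastic change equal): (α₁ − α₂)ΔT = P·[1/(A₁E₁) + 1/(A₂E₂)].
|α₁ − α₂|·ΔT = 15.3×10⁻⁶ × 68 = 0.00104.
1/(A₁E₁) + 1/(A₂E₂) = 1/(2025×116×10³) + 1/(1125×150×10³) = 1.018×10⁻⁸ N⁻¹.
P = 0.00104 / 1.018×10⁻⁸ = 102200 N = 102.2 kN.
σ_{invar} = P/A₂ = 102200/1125 = 90.82 MPa, compressive.

σ ≈ 90.8 MPa (compressive)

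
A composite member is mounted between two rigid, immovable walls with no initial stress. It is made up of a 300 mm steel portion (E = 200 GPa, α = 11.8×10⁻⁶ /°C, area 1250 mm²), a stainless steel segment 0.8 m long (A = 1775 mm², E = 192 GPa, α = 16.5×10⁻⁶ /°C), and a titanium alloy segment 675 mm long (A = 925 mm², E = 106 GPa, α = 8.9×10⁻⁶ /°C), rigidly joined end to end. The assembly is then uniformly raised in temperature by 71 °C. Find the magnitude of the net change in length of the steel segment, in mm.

Free thermal expansion of the whole bar: Σ αᵢΔT Lᵢ = 11.8×10⁻⁶×71×300 + 16.5×10⁻⁶×71×800 + 8.9×10⁻⁶×71×675 = 1.615 mm.
Since the ends are fixed, an axial force P builds up, equal in every segment, with P · Σ Lᵢ/(AᵢEᵢ) = δ_free.
Σ Lᵢ/(AᵢEᵢ) = 300/(1250×200×10³) + 800/(1775×192×10³) + 675/(925×106×10³) = 1.043×10⁻⁵ mm/N.
Hence P = δ_free / Σ(L/AE) = 1.615/1.043×10⁻⁵ = 154.8 kN (compressive).
For the steel segment, free thermal change = 11.8×10⁻⁶×71×300 = 0.2513 mm and elastic change from P = 154800×300/(1250×200×10³) = 0.1858 mm; these oppose, so the net change is 0.0656 mm (segment lengthens).

|ΔL| ≈ 0.0656 mm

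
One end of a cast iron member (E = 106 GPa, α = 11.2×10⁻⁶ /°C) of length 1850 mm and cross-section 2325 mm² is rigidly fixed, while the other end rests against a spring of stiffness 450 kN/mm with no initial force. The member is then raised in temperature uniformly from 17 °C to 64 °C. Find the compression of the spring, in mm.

δ ≈ 0.222 mm

The unrestrained thermal change is αΔT L = 11.2×10⁻⁶ × 47 × 1850 = 0.9738 mm.
Let P be the compressive force at the spring. The member shortens elastically by PL/(AE) and the spring compresses by P/k; together these equal δ_free.
So P = δ_free / [L/(AE) + 1/k] = 0.9738 / [ 1850/(2325×106×10³) + 1/(450×10³) ].
P = 0.9738 / 9.729×10⁻⁶ = 100100 N.
Spring compression = P/k = 100100/(450×10³) = 0.2224 mm.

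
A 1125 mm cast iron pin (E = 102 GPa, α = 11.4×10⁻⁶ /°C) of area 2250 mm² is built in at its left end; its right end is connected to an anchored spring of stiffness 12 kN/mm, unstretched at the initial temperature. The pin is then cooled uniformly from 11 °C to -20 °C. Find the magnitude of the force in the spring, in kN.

The unrestrained thermal change is αΔT L = 11.4×10⁻⁶ × 31 × 1125 = 0.3976 mm.
Let P be the tensile force in the spring. The pin extends elastically by PL/(AE) and the spring stretches by P/k; together these equal δ_free.
P [ L/(AE) + 1/k ] = δ_free → P [ 1125/(2250×102×10³) + 1/(12×10³) ] = 0.3976.
P = 0.3976 / 8.824×10⁻⁵ = 4506 N.

P ≈ 4.51 kN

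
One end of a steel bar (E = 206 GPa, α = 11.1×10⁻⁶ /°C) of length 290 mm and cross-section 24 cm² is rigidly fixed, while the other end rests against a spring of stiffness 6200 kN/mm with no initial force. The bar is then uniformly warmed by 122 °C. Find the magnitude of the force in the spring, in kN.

Free thermal expansion: δ_free = αΔT L = 11.1×10⁻⁶ × 122 × 290 = 0.3927 mm.
With a force P in the spring, the elastic change of the bar is PL/(AE) and that of the spring is P/k; compatibility requires their sum to equal δ_free.
P [ L/(AE) + 1/k ] = δ_free → P [ 290/(2400×206×10³) + 1/(6200×10³) ] = 0.3927.
P = 0.3927 / 7.479×10⁻⁷ = 525100 N.

P ≈ 525 kN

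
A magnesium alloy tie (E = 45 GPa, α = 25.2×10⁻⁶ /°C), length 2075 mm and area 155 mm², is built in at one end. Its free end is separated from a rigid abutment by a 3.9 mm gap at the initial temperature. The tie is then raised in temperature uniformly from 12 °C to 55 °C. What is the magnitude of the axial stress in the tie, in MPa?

Unrestrained expansion: δ_free = αΔT L = 25.2×10⁻⁶ × 43 × 2075 = 2.248 mm.
Since δ_free = 2.25 mm is less than the 3.9 mm gap, the tie never touches the wall. No axial force develops.

σ ≈ 0 MPa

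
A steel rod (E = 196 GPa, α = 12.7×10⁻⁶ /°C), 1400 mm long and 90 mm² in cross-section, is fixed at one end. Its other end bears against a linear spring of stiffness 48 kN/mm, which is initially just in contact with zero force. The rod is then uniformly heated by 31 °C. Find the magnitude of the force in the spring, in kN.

P ≈ 5.5 kN

Free thermal expansion: δ_free = αΔT L = 12.7×10⁻⁶ × 31 × 1400 = 0.5512 mm.
Let P be the compressive force at the spring. The rod shortens elastically by PL/(AE) and the spring compresses by P/k; together these equal δ_free.
P [ L/(AE) + 1/k ] = δ_free → P [ 1400/(90×196×10³) + 1/(48×10³) ] = 0.5512.
P = 0.5512 / 0.0001002 = 5501 N.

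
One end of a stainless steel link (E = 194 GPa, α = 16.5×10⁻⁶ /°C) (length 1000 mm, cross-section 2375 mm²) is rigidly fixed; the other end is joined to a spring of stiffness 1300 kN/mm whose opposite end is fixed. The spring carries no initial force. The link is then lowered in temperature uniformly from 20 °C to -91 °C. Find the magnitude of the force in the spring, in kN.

Free thermal contraction: δ_free = αΔT L = 16.5×10⁻⁶ × 111 × 1000 = 1.831 mm.
Let P be the tensile force in the spring. The link extends elastically by PL/(AE) and the spring stretches by P/k; together these equal δ_free.
So P = δ_free / [L/(AE) + 1/k] = 1.831 / [ 1000/(2375×194×10³) + 1/(1300×10³) ].
P = 1.831 / 2.94×10⁻⁶ = 623000 N.

P ≈ 623 kN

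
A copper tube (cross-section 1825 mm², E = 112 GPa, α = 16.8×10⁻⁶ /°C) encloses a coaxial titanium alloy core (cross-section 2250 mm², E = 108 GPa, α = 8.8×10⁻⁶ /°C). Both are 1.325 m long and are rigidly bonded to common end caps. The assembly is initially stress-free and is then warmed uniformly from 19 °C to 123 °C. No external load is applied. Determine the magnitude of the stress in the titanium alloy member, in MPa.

σ ≈ 41.1 MPa (tensile)

Equilibrium of a rigid end plate with no external load gives equal and opposite internal forces ±P in the two members. Since α_{copper} > α_{titanium alloy}, heating drives the copper into compression and the titanium alloy into tension.
Equating the net (thermal + elastic) strains gives |α₁ − α₂|·ΔT = P·[1/(A₁E₁) + 1/(A₂E₂)].
|α₁ − α₂|·ΔT = 8×10⁻⁶ × 104 = 0.000832.
1/(A₁E₁) + 1/(A₂E₂) = 1/(1825×112×10³) + 1/(2250×108×10³) = 9.008×10⁻⁹ N⁻¹.
P = 0.000832 / 9.008×10⁻⁹ = 92370 N = 92.37 kN.
σ_{titanium alloy} = P/A₂ = 92370/2250 = 41.05 MPa, tensile.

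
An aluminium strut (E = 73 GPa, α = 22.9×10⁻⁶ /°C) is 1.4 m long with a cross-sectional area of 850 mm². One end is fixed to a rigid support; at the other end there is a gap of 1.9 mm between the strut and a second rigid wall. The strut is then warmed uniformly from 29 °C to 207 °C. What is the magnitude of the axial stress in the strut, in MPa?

σ ≈ 198 MPa (compressive)

Unrestrained expansion: δ_free = αΔT L = 22.9×10⁻⁶ × 178 × 1400 = 5.707 mm.
After closing the 1.9 mm clearance, 5.707 − 1.9 = 3.807 mm of expansion remains to be suppressed by the wall.
That suppressed elongation corresponds to σ = E·Δ/L = 73×10³ × 3.807/1400 = 198.5 MPa.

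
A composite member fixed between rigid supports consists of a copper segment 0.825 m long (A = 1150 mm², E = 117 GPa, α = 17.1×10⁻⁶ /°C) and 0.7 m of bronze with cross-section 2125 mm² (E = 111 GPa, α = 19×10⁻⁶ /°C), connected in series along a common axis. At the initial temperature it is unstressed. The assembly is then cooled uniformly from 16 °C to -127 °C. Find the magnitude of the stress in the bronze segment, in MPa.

With the walls removed the bar would change length by δ_free = Σ αᵢΔT Lᵢ = 17.1×10⁻⁶×143×825 + 19×10⁻⁶×143×700 = 3.919 mm.
The walls prevent any net length change, so an axial force P (same in every segment) develops. Compatibility: P · Σ Lᵢ/(AᵢEᵢ) = δ_free.
Σ Lᵢ/(AᵢEᵢ) = 825/(1150×117×10³) + 700/(2125×111×10³) = 9.099×10⁻⁶ mm/N.
Hence P = δ_free / Σ(L/AE) = 3.919/9.099×10⁻⁶ = 430.7 kN (tensile).
σ_{bronze} = P / A = 430700 / 2125 = 202.7 MPa.

σ ≈ 203 MPa (tensile)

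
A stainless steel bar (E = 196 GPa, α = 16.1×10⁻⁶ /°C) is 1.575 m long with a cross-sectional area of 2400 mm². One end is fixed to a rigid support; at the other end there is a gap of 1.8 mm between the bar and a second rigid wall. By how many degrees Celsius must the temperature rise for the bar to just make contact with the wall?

ΔT ≈ 71 °C

Contact occurs when the free expansion equals the gap: αΔT L = 1.8 mm.
ΔT = 1.8 / (16.1×10⁻⁶ × 1575) = 70.98 °C.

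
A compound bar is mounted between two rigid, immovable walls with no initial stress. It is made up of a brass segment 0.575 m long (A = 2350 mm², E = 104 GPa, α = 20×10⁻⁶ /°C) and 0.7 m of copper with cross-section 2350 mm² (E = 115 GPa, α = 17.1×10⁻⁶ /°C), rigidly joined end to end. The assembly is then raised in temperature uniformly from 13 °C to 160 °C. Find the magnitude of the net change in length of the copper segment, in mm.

Free thermal expansion of the whole bar: Σ αᵢΔT Lᵢ = 20×10⁻⁶×147×575 + 17.1×10⁻⁶×147×700 = 3.45 mm.
The walls prevent any net length change, so an axial force P (same in every segment) develops. Compatibility: P · Σ Lᵢ/(AᵢEᵢ) = δ_free.
The series flexibility is Σ Lᵢ/(AᵢEᵢ) = 575/(2350×104×10³) + 700/(2350×115×10³) = 4.943×10⁻⁶ mm/N.
Hence P = δ_free / Σ(L/AE) = 3.45/4.943×10⁻⁶ = 698 kN (compressive).
For the copper segment, free thermal change = 17.1×10⁻⁶×147×700 = 1.76 mm and elastic change from P = 698000×700/(2350×115×10³) = 1.808 mm; these oppose, so the net change is 0.0483 mm (segment shortens).

|ΔL| ≈ 0.0483 mm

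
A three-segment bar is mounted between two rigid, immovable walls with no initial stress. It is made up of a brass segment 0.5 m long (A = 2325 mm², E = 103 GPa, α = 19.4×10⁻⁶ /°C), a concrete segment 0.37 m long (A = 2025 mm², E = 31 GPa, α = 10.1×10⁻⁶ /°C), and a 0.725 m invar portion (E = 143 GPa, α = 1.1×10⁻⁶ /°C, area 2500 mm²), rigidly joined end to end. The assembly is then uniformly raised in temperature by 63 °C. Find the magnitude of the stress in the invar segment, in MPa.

σ ≈ 35.8 MPa (compressive)

Free thermal expansion of the whole bar: Σ αᵢΔT Lᵢ = 19.4×10⁻⁶×63×500 + 10.1×10⁻⁶×63×370 + 1.1×10⁻⁶×63×725 = 0.8968 mm.
The rigid supports impose zero overall length change; the single axial force P common to all segments must satisfy P Σ Lᵢ/(AᵢEᵢ) = δ_free.
The series flexibility is Σ Lᵢ/(AᵢEᵢ) = 500/(2325×103×10³) + 370/(2025×31×10³) + 725/(2500×143×10³) = 1.001×10⁻⁵ mm/N.
P = 0.8968 / 1.001×10⁻⁵ = 89590 N = 89.59 kN, compressive.
σ_{invar} = P / A = 89590 / 2500 = 35.84 MPa.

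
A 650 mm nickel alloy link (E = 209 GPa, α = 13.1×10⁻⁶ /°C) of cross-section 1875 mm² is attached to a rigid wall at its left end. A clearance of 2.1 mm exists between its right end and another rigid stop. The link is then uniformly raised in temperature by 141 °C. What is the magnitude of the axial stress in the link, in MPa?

Free thermal elongation = αΔT L = 13.1×10⁻⁶ × 141 × 650 = 1.201 mm.
Since δ_free = 1.2 mm is less than the 2.1 mm gap, the link never touches the wall. No axial force develops.

σ ≈ 0 MPa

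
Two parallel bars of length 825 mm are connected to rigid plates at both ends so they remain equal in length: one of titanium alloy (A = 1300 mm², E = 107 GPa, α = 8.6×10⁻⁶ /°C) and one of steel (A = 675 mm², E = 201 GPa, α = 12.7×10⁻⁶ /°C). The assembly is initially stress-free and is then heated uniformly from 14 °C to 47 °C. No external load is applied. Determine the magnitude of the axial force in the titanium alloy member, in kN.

P ≈ 9.29 kN (tensile in the titanium alloy)

Both members must finish at the same length. With the larger α, the steel tends to over-expand; the plates restrain it, putting the steel in compression and the titanium alloy in tension. With no external load the two internal forces are equal and opposite, magnitude P.
Setting the final lengths equal and cancelling L: (α₁ − α₂)ΔT = P/(A₁E₁) + P/(A₂E₂).
|α₁ − α₂|·ΔT = 4.1×10⁻⁶ × 33 = 0.0001353.
1/(A₁E₁) + 1/(A₂E₂) = 1/(1300×107×10³) + 1/(675×201×10³) = 1.456×10⁻⁸ N⁻¹.
P = 0.0001353 / 1.456×10⁻⁸ = 9293 N = 9.293 kN.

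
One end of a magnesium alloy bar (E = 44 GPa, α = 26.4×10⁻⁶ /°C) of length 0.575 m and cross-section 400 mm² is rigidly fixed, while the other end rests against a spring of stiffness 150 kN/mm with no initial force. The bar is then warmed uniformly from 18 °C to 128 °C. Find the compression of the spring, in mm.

δ ≈ 0.283 mm

The unrestrained thermal change is αΔT L = 26.4×10⁻⁶ × 110 × 575 = 1.67 mm.
Let P be the compressive force at the spring. The bar shortens elastically by PL/(AE) and the spring compresses by P/k; together these equal δ_free.
So P = δ_free / [L/(AE) + 1/k] = 1.67 / [ 575/(400×44×10³) + 1/(150×10³) ].
P = 1.67 / 3.934×10⁻⁵ = 42450 N.
Spring compression = P/k = 42450/(150×10³) = 0.283 mm.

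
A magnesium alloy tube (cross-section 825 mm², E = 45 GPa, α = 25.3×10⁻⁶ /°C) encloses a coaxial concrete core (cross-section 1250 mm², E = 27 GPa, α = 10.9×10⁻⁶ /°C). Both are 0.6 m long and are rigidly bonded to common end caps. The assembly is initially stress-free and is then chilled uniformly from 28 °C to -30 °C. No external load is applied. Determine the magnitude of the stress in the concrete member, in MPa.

Equilibrium of a rigid end plate with no external load gives equal and opposite internal forces ±P in the two members. Since α_{magnesium alloy} > α_{concrete}, cooling drives the magnesium alloy into tension and the concrete into compression.
Setting the final lengths equal and cancelling L: (α₁ − α₂)ΔT = P/(A₁E₁) + P/(A₂E₂).
|α₁ − α₂|·ΔT = 14.4×10⁻⁶ × 58 = 0.0008352.
1/(A₁E₁) + 1/(A₂E₂) = 1/(825×45×10³) + 1/(1250×27×10³) = 5.657×10⁻⁸ N⁻¹.
So P = 0.0008352 / 5.657×10⁻⁸ = 14.77 kN.
σ_{concrete} = P/A₂ = 14770/1250 = 11.81 MPa, compressive.

σ ≈ 11.8 MPa (compressive)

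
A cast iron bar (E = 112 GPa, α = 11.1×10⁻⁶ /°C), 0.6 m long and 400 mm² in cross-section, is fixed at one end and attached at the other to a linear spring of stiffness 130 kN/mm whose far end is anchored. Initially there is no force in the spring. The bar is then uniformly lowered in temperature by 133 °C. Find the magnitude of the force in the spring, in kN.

P ≈ 42 kN

The unrestrained thermal change is αΔT L = 11.1×10⁻⁶ × 133 × 600 = 0.8858 mm.
Let P be the tensile force in the spring. The bar extends elastically by PL/(AE) and the spring stretches by P/k; together these equal δ_free.
P [ L/(AE) + 1/k ] = δ_free → P [ 600/(400×112×10³) + 1/(130×10³) ] = 0.8858.
P = 0.8858 / 2.109×10⁻⁵ = 42010 N.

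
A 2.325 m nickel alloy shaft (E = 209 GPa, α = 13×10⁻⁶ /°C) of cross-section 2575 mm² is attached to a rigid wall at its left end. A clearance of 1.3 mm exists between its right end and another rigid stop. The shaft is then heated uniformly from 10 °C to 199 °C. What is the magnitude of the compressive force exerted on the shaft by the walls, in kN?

If the wall were absent the shaft would grow by αΔT L = 13×10⁻⁶ × 189 × 2325 = 5.713 mm.
After closing the 1.3 mm clearance, 5.713 − 1.3 = 4.413 mm of expansion remains to be suppressed by the wall.
That suppressed elongation corresponds to σ = E·Δ/L = 209×10³ × 4.413/2325 = 396.7 MPa.
P = σA = 396.7 × 2575 = 1021 kN.

P ≈ 1020 kN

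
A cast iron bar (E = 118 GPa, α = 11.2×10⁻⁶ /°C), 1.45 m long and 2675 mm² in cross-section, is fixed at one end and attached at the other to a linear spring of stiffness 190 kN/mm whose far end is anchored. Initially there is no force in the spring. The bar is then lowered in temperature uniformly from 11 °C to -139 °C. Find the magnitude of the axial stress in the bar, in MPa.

The unrestrained thermal change is αΔT L = 11.2×10⁻⁶ × 150 × 1450 = 2.436 mm.
With a force P in the spring, the elastic change of the bar is PL/(AE) and that of the spring is P/k; compatibility requires their sum to equal δ_free.
So P = δ_free / [L/(AE) + 1/k] = 2.436 / [ 1450/(2675×118×10³) + 1/(190×10³) ].
P = 2.436 / 9.857×10⁻⁶ = 247100 N.
σ = P/A = 247100/2675 = 92.39 MPa.

σ ≈ 92.4 MPa (tensile)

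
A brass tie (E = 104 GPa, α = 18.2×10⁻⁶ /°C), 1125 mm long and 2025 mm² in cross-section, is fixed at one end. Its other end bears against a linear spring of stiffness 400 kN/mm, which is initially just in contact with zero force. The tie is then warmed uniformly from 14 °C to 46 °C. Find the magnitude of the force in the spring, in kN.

If the spring were absent the tie would lengthen by αΔT L = 18.2×10⁻⁶ × 32 × 1125 = 0.6552 mm.
Let P be the compressive force at the spring. The tie shortens elastically by PL/(AE) and the spring compresses by P/k; together these equal δ_free.
P [ L/(AE) + 1/k ] = δ_free → P [ 1125/(2025×104×10³) + 1/(400×10³) ] = 0.6552.
P = 0.6552 / 7.842×10⁻⁶ = 83550 N.

P ≈ 83.6 kN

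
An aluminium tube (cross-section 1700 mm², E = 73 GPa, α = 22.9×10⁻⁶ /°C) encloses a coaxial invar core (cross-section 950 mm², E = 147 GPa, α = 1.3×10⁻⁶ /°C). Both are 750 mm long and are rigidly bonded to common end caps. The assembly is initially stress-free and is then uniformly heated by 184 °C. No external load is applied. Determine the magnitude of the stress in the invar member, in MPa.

The aluminium has the larger α, so on heating it would change length more than the invar if both were free. The rigid plates force a common final length, so the aluminium is put into compression and the invar into tension, with equal and opposite forces P (no external load).
Equating the net (thermal + elastic) strains gives |α₁ − α₂|·ΔT = P·[1/(A₁E₁) + 1/(A₂E₂)].
|α₁ − α₂|·ΔT = 21.6×10⁻⁶ × 184 = 0.003974.
1/(A₁E₁) + 1/(A₂E₂) = 1/(1700×73×10³) + 1/(950×147×10³) = 1.522×10⁻⁸ N⁻¹.
P = 0.003974 / 1.522×10⁻⁸ = 261200 N = 261.2 kN.
σ_{invar} = P/A₂ = 261200/950 = 274.9 MPa, tensile.

σ ≈ 275 MPa (tensile)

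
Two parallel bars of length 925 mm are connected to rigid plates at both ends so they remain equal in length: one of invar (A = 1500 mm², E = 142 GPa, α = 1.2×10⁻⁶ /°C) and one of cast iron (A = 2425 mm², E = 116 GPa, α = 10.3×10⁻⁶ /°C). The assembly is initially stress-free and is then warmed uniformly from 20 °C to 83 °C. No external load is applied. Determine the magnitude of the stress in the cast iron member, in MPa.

Both members must finish at the same length. With the larger α, the cast iron tends to over-expand; the plates restrain it, putting the cast iron in compression and the invar in tension. With no external load the two internal forces are equal and opposite, magnitude P.
Setting the final lengths equal and cancelling L: (α₁ − α₂)ΔT = P/(A₁E₁) + P/(A₂E₂).
|α₁ − α₂|·ΔT = 9.1×10⁻⁶ × 63 = 0.0005733.
1/(A₁E₁) + 1/(A₂E₂) = 1/(1500×142×10³) + 1/(2425×116×10³) = 8.25×10⁻⁹ N⁻¹.
P = 0.0005733 / 8.25×10⁻⁹ = 69490 N = 69.49 kN.
σ_{cast iron} = P/A₂ = 69490/2425 = 28.66 MPa, compressive.

σ ≈ 28.7 MPa (compressive)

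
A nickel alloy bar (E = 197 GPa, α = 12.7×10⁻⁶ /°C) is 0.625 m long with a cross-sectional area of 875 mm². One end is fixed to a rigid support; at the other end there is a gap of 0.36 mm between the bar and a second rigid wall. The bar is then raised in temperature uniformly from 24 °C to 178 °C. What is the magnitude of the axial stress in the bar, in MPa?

σ ≈ 272 MPa (compressive)

Free thermal elongation = αΔT L = 12.7×10⁻⁶ × 154 × 625 = 1.222 mm.
After closing the 0.36 mm clearance, 1.222 − 0.36 = 0.8624 mm of expansion remains to be suppressed by the wall.
Compatibility: PL/(AE) = 0.8624 mm, so σ = P/A = E × (0.8624/625) = 271.8 MPa.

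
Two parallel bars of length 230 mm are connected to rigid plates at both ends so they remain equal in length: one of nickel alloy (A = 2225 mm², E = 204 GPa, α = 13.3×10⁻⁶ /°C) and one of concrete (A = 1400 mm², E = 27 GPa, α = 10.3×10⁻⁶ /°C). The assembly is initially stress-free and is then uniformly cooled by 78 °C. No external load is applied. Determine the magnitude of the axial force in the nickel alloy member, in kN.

Both members must finish at the same length. With the larger α, the nickel alloy tends to over-contract; the plates restrain it, putting the nickel alloy in tension and the concrete in compression. With no external load the two internal forces are equal and opposite, magnitude P.
Setting the final lengths equal and cancelling L: (α₁ − α₂)ΔT = P/(A₁E₁) + P/(A₂E₂).
|α₁ − α₂|·ΔT = 3×10⁻⁶ × 78 = 0.000234.
1/(A₁E₁) + 1/(A₂E₂) = 1/(2225×204×10³) + 1/(1400×27×10³) = 2.866×10⁻⁸ N⁻¹.
So P = 0.000234 / 2.866×10⁻⁸ = 8.165 kN.

P ≈ 8.17 kN (tensile in the nickel alloy)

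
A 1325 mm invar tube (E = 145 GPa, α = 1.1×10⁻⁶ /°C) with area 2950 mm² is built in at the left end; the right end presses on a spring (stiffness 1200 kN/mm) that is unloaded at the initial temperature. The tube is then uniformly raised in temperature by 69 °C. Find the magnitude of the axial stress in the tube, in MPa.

σ ≈ 8.67 MPa (compressive)

If the spring were absent the tube would lengthen by αΔT L = 1.1×10⁻⁶ × 69 × 1325 = 0.1006 mm.
Let P be the compressive force at the spring. The tube shortens elastically by PL/(AE) and the spring compresses by P/k; together these equal δ_free.
So P = δ_free / [L/(AE) + 1/k] = 0.1006 / [ 1325/(2950×145×10³) + 1/(1200×10³) ].
P = 0.1006 / 3.931×10⁻⁶ = 25580 N.
σ = P/A = 25580/2950 = 8.672 MPa.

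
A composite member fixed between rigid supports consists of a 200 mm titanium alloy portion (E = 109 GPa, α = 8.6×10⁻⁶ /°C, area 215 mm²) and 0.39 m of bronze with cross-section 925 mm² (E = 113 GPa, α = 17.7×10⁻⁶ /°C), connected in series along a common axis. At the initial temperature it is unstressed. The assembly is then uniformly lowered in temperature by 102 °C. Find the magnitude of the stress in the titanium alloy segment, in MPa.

With the walls removed the bar would change length by δ_free = Σ αᵢΔT Lᵢ = 8.6×10⁻⁶×102×200 + 17.7×10⁻⁶×102×390 = 0.8795 mm.
Since the ends are fixed, an axial force P builds up, equal in every segment, with P · Σ Lᵢ/(AᵢEᵢ) = δ_free.
The series flexibility is Σ Lᵢ/(AᵢEᵢ) = 200/(215×109×10³) + 390/(925×113×10³) = 1.227×10⁻⁵ mm/N.
Hence P = δ_free / Σ(L/AE) = 0.8795/1.227×10⁻⁵ = 71.71 kN (tensile).
σ_{titanium alloy} = P / A = 71710 / 215 = 333.5 MPa.

σ ≈ 334 MPa (tensile)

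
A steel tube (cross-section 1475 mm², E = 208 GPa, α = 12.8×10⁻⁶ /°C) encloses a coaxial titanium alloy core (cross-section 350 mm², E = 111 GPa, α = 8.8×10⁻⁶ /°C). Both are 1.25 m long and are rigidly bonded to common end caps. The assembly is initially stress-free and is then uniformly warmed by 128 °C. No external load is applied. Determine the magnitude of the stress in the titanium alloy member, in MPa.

Equilibrium of a rigid end plate with no external load gives equal and opposite internal forces ±P in the two members. Since α_{steel} > α_{titanium alloy}, heating drives the steel into compression and the titanium alloy into tension.
Setting the final lengths equal and cancelling L: (α₁ − α₂)ΔT = P/(A₁E₁) + P/(A₂E₂).
|α₁ − α₂|·ΔT = 4×10⁻⁶ × 128 = 0.000512.
1/(A₁E₁) + 1/(A₂E₂) = 1/(1475×208×10³) + 1/(350×111×10³) = 2.9×10⁻⁸ N⁻¹.
So P = 0.000512 / 2.9×10⁻⁸ = 17.66 kN.
σ_{titanium alloy} = P/A₂ = 17660/350 = 50.44 MPa, tensile.

σ ≈ 50.4 MPa (tensile)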